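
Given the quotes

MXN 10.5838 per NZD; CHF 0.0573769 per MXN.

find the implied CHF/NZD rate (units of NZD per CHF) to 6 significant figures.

1 CHF ÷ 0.0573769 = 17.4286 MXN
17.4286 MXN ÷ 10.5838 = 1.64673 NZD

CHF/NZD = 1.64673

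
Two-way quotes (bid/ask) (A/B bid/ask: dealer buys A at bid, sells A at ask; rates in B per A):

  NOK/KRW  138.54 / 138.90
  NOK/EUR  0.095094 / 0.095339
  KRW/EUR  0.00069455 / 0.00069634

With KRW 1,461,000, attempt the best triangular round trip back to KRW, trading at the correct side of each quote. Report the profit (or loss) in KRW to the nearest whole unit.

Net profit: KRW 13,546

Best loop KRW → EUR → NOK → KRW:
KRW 1,461,000 × 0.00069455 (sell KRW at bid) = EUR 1,014.74
EUR 1,014.74 ÷ 0.095339 (buy NOK at ask) = NOK 10,643.47
NOK 10,643.47 × 138.54 (sell NOK at bid) = KRW 1,474,546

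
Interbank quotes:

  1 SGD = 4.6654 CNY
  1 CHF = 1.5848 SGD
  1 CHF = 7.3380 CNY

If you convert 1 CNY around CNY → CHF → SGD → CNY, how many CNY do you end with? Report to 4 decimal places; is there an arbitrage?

1.0076 (arbitrage exists)

Around CNY → CHF → SGD → CNY: 1 ÷ 7.3380 × 1.5848 × 4.6654 = 1.007594
Product > 1; profitable direction is CNY → CHF → SGD → CNY.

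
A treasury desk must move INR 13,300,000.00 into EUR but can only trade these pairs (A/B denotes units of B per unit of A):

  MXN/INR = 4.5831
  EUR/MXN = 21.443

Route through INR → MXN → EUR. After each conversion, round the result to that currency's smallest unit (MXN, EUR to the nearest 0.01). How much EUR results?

EUR 135,333.95

INR 13,300,000.00 ÷ 4.5831 = MXN 2,901,965.92
MXN 2,901,965.92 ÷ 21.443 = EUR 135,333.95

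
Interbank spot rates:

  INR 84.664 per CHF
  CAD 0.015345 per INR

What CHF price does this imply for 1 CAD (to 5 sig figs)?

CAD/CHF = 0.76972

1 CAD ÷ 0.015345 = 65.1678 INR
65.1678 INR ÷ 84.664 = 0.769723 CHF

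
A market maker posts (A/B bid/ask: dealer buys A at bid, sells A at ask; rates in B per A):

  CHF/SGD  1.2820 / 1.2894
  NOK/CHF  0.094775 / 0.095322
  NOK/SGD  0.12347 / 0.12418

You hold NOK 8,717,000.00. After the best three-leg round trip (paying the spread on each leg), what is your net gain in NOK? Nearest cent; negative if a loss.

Net profit: NOK 39,845.40

Best loop NOK → SGD → CHF → NOK:
NOK 8,717,000.00 × 0.12347 (sell NOK at bid) = SGD 1,076,287.99
SGD 1,076,287.99 ÷ 1.2894 (buy CHF at ask) = CHF 834,720.02
CHF 834,720.02 ÷ 0.095322 (buy NOK at ask) = NOK 8,756,845.40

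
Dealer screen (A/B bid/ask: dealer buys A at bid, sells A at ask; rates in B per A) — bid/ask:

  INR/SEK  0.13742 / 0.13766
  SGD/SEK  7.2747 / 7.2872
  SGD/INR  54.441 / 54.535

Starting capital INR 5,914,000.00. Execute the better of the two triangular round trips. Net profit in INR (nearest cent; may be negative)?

Net profit: INR 157,509.37

Best loop INR → SEK → SGD → INR:
INR 5,914,000.00 × 0.13742 (sell INR at bid) = SEK 812,701.88
SEK 812,701.88 ÷ 7.2872 (buy SGD at ask) = SGD 111,524.57
SGD 111,524.57 × 54.441 (sell SGD at bid) = INR 6,071,509.37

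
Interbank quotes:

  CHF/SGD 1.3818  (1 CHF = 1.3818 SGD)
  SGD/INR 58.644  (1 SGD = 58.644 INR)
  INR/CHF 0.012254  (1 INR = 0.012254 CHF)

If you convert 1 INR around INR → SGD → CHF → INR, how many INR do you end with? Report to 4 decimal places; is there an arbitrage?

1.0071 (arbitrage exists)

Around INR → SGD → CHF → INR: 1 ÷ 58.644 ÷ 1.3818 ÷ 0.012254 = 1.007055
Product > 1; profitable direction is INR → SGD → CHF → INR.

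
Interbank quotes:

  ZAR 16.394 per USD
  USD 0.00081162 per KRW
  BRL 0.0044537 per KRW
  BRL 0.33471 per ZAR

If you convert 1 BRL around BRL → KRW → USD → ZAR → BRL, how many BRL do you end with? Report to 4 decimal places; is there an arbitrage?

1.0000 (no arbitrage)

Around BRL → KRW → USD → ZAR → BRL: 1 ÷ 0.0044537 × 0.00081162 × 16.394 × 0.33471 = 0.999966
Product ≈ 1 (deviation 0.003%, within rounding noise).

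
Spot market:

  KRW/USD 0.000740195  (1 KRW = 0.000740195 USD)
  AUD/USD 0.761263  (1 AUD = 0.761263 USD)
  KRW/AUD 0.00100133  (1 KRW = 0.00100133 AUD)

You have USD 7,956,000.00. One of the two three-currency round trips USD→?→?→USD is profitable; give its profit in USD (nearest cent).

Profitable loop is USD → KRW → AUD → USD:
USD 7,956,000.00 ÷ 0.000740195 = KRW 10,748,518,971
KRW 10,748,518,971 × 0.00100133 = AUD 10,762,814.50
AUD 10,762,814.50 × 0.761263 = USD 8,193,332.46
Profit = USD 8,193,332.46 − USD 7,956,000.00

Profit: USD 237,332.46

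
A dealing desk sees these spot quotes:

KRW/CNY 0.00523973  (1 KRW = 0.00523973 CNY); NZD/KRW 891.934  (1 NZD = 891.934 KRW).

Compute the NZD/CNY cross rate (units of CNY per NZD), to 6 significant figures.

NZD/CNY = 4.67349

1 NZD × 891.934 = 891.934 KRW
891.934 KRW × 0.00523973 = 4.67349 CNY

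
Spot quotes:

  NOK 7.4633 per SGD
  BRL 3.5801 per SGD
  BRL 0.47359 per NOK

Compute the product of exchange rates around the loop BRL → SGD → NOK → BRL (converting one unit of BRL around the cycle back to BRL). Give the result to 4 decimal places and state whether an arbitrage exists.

0.9873 (arbitrage exists)

Around BRL → SGD → NOK → BRL: 1 ÷ 3.5801 × 7.4633 × 0.47359 = 0.987275
Product < 1; profitable direction is BRL → NOK → SGD → BRL.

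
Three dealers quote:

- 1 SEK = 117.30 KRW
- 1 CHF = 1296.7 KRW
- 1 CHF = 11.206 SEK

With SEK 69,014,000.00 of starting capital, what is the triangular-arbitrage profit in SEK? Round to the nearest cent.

Profitable loop is SEK → KRW → CHF → SEK:
SEK 69,014,000.00 × 117.30 = KRW 8,095,342,200
KRW 8,095,342,200 ÷ 1296.7 = CHF 6,243,034.01
CHF 6,243,034.01 × 11.206 = SEK 69,959,439.11
Profit = SEK 69,959,439.11 − SEK 69,014,000.00

Profit: SEK 945,439.11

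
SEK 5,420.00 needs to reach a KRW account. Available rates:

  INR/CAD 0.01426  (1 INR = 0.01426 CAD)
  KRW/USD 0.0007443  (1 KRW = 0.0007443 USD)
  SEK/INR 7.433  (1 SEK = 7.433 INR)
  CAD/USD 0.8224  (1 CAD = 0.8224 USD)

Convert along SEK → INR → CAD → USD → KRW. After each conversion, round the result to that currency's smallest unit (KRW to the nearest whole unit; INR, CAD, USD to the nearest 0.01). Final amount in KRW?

SEK 5,420.00 × 7.433 = INR 40,286.86
INR 40,286.86 × 0.01426 = CAD 574.49
CAD 574.49 × 0.8224 = USD 472.46
USD 472.46 ÷ 0.0007443 = KRW 634,771

KRW 634,771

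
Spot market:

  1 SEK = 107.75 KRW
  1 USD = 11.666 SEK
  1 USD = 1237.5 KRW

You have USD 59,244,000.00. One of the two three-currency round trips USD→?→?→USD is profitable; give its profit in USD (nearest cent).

Profit: USD 934,092.37

Profitable loop is USD → SEK → KRW → USD:
USD 59,244,000.00 × 11.666 = SEK 691,140,504.00
SEK 691,140,504.00 × 107.75 = KRW 74,470,389,306
KRW 74,470,389,306 ÷ 1237.5 = USD 60,178,092.37
Profit = USD 60,178,092.37 − USD 59,244,000.00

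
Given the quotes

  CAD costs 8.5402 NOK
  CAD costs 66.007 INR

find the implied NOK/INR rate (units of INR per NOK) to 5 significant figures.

1 NOK ÷ 8.5402 = 0.117093 CAD
0.117093 CAD × 66.007 = 7.72898 INR

NOK/INR = 7.7290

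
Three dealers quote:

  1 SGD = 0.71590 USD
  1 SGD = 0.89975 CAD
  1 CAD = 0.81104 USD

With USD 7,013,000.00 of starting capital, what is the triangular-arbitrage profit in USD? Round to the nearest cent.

Profit: USD 135,511.26

Profitable loop is USD → SGD → CAD → USD:
USD 7,013,000.00 ÷ 0.71590 = SGD 9,796,060.90
SGD 9,796,060.90 × 0.89975 = CAD 8,814,005.80
CAD 8,814,005.80 × 0.81104 = USD 7,148,511.26
Profit = USD 7,148,511.26 − USD 7,013,000.00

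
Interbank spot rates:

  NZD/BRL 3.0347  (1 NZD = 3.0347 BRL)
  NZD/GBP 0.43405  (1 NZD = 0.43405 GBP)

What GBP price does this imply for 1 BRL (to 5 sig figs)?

BRL/GBP = 0.14303

1 BRL ÷ 3.0347 = 0.329522 NZD
0.329522 NZD × 0.43405 = 0.143029 GBP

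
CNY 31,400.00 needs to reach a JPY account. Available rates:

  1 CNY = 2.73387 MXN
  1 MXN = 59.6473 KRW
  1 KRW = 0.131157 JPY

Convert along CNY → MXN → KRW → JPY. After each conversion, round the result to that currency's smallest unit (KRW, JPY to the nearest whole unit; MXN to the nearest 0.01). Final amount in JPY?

JPY 671,568

CNY 31,400.00 × 2.73387 = MXN 85,843.52
MXN 85,843.52 × 59.6473 = KRW 5,120,334
KRW 5,120,334 × 0.131157 = JPY 671,568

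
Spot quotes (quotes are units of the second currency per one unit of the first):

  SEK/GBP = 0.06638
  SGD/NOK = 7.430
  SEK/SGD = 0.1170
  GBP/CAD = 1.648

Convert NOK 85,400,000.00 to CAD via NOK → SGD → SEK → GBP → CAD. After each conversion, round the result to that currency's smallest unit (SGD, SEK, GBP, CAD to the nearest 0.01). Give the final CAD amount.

NOK 85,400,000.00 ÷ 7.430 = SGD 11,493,943.47
SGD 11,493,943.47 ÷ 0.1170 = SEK 98,238,833.08
SEK 98,238,833.08 × 0.06638 = GBP 6,521,093.74
GBP 6,521,093.74 × 1.648 = CAD 10,746,762.48

CAD 10,746,762.48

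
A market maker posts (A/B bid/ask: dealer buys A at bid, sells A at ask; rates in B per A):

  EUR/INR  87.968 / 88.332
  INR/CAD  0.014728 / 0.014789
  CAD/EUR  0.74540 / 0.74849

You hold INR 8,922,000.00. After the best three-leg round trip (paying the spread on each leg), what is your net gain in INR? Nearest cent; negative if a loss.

Best loop INR → EUR → CAD → INR:
INR 8,922,000.00 ÷ 88.332 (buy EUR at ask) = EUR 101,005.30
EUR 101,005.30 ÷ 0.74849 (buy CAD at ask) = CAD 134,945.42
CAD 134,945.42 ÷ 0.014789 (buy INR at ask) = INR 9,124,715.74

Net profit: INR 202,715.74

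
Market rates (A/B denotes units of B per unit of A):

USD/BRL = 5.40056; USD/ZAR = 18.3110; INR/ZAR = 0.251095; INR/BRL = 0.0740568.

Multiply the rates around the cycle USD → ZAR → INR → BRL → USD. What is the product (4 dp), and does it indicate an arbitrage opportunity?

Around USD → ZAR → INR → BRL → USD: 1 × 18.3110 ÷ 0.251095 × 0.0740568 ÷ 5.40056 = 1.000000
Product ≈ 1 (deviation 0.000%, within rounding noise).

1.0000 (no arbitrage)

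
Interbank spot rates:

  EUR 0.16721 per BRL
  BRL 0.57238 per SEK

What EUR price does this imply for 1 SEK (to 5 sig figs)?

SEK/EUR = 0.095708

1 SEK × 0.57238 = 0.57238 BRL
0.57238 BRL × 0.16721 = 0.0957077 EUR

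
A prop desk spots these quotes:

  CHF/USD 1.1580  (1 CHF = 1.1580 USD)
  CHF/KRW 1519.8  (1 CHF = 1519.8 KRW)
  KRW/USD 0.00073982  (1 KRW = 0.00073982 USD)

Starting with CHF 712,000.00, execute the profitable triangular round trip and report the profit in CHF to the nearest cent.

Profitable loop is CHF → USD → KRW → CHF:
CHF 712,000.00 × 1.1580 = USD 824,496.00
USD 824,496.00 ÷ 0.00073982 = KRW 1,114,454,867
KRW 1,114,454,867 ÷ 1519.8 = CHF 733,290.48
Profit = CHF 733,290.48 − CHF 712,000.00

Profit: CHF 21,290.48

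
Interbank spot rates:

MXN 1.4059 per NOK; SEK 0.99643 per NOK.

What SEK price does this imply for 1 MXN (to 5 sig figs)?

MXN/SEK = 0.70875

1 MXN ÷ 1.4059 = 0.711288 NOK
0.711288 NOK × 0.99643 = 0.708749 SEK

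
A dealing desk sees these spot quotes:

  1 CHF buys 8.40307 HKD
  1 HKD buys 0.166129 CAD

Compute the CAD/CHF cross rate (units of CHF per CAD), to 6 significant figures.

1 CAD ÷ 0.166129 = 6.01942 HKD
6.01942 HKD ÷ 8.40307 = 0.716336 CHF

CAD/CHF = 0.716336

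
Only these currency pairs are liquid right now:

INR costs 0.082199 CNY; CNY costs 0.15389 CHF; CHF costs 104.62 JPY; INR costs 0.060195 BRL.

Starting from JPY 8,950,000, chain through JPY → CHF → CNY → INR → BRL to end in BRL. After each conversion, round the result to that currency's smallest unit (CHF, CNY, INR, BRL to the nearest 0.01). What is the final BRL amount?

BRL 407,091.30

JPY 8,950,000 ÷ 104.62 = CHF 85,547.70
CHF 85,547.70 ÷ 0.15389 = CNY 555,901.62
CNY 555,901.62 ÷ 0.082199 = INR 6,762,875.70
INR 6,762,875.70 × 0.060195 = BRL 407,091.30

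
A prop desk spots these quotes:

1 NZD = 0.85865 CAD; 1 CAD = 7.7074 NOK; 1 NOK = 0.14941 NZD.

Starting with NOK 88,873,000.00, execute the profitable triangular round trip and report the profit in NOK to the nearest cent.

Profitable loop is NOK → CAD → NZD → NOK:
NOK 88,873,000.00 ÷ 7.7074 = CAD 11,530,866.44
CAD 11,530,866.44 ÷ 0.85865 = NZD 13,429,064.74
NZD 13,429,064.74 ÷ 0.14941 = NOK 89,880,628.75
Profit = NOK 89,880,628.75 − NOK 88,873,000.00

Profit: NOK 1,007,628.75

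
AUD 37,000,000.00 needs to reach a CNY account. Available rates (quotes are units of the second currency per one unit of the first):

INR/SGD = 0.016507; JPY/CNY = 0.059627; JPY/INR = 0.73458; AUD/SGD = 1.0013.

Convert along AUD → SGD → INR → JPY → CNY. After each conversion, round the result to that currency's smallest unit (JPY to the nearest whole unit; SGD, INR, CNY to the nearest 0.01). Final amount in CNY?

CNY 182,180,398.81

AUD 37,000,000.00 × 1.0013 = SGD 37,048,100.00
SGD 37,048,100.00 ÷ 0.016507 = INR 2,244,387,229.66
INR 2,244,387,229.66 ÷ 0.73458 = JPY 3,055,333,973
JPY 3,055,333,973 × 0.059627 = CNY 182,180,398.81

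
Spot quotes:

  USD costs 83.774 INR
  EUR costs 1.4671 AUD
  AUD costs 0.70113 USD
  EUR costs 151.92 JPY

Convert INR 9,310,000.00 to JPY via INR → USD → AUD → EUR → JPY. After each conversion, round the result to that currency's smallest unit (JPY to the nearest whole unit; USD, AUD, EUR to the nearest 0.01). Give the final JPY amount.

INR 9,310,000.00 ÷ 83.774 = USD 111,132.33
USD 111,132.33 ÷ 0.70113 = AUD 158,504.60
AUD 158,504.60 ÷ 1.4671 = EUR 108,039.40
EUR 108,039.40 × 151.92 = JPY 16,413,346

JPY 16,413,346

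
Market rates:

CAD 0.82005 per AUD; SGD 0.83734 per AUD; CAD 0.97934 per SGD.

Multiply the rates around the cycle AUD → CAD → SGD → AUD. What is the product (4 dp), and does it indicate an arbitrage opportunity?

Around AUD → CAD → SGD → AUD: 1 × 0.82005 ÷ 0.97934 ÷ 0.83734 = 1.000012
Product ≈ 1 (deviation 0.001%, within rounding noise).

1.0000 (no arbitrage)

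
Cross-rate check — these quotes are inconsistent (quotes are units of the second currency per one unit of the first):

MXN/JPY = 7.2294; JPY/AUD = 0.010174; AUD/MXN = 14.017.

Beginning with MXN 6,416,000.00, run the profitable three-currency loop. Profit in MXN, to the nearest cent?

Profitable loop is MXN → JPY → AUD → MXN:
MXN 6,416,000.00 × 7.2294 = JPY 46,383,830
JPY 46,383,830 × 0.010174 = AUD 471,909.09
AUD 471,909.09 × 14.017 = MXN 6,614,749.72
Profit = MXN 6,614,749.72 − MXN 6,416,000.00

Profit: MXN 198,749.72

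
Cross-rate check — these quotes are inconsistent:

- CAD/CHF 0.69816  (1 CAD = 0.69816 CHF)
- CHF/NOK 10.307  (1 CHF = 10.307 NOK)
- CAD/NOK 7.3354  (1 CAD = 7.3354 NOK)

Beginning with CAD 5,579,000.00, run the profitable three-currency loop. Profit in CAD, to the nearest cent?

Profit: CAD 108,126.96

Profitable loop is CAD → NOK → CHF → CAD:
CAD 5,579,000.00 × 7.3354 = NOK 40,924,196.60
NOK 40,924,196.60 ÷ 10.307 = CHF 3,970,524.56
CHF 3,970,524.56 ÷ 0.69816 = CAD 5,687,126.96
Profit = CAD 5,687,126.96 − CAD 5,579,000.00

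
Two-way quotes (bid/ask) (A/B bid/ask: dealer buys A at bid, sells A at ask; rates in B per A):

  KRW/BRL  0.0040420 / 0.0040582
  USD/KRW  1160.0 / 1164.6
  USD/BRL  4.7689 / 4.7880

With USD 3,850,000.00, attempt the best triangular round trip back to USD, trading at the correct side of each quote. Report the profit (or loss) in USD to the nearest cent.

Best loop USD → BRL → KRW → USD:
USD 3,850,000.00 × 4.7689 (sell USD at bid) = BRL 18,360,265.00
BRL 18,360,265.00 ÷ 0.0040582 (buy KRW at ask) = KRW 4,524,238,579
KRW 4,524,238,579 ÷ 1164.6 (buy USD at ask) = USD 3,884,800.43

Net profit: USD 34,800.43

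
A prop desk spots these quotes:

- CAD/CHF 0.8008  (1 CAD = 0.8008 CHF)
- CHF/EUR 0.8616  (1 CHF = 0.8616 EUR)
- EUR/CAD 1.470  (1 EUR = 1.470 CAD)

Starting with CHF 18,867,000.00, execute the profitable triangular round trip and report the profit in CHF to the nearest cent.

Profit: CHF 268,946.10

Profitable loop is CHF → EUR → CAD → CHF:
CHF 18,867,000.00 × 0.8616 = EUR 16,255,807.20
EUR 16,255,807.20 × 1.470 = CAD 23,896,036.58
CAD 23,896,036.58 × 0.8008 = CHF 19,135,946.10
Profit = CHF 19,135,946.10 − CHF 18,867,000.00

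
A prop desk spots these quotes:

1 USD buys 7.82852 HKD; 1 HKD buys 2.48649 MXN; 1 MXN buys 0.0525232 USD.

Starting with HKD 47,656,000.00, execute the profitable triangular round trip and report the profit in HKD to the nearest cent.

Profit: HKD 1,067,126.35

Profitable loop is HKD → MXN → USD → HKD:
HKD 47,656,000.00 × 2.48649 = MXN 118,496,167.44
MXN 118,496,167.44 × 0.0525232 = USD 6,223,797.90
USD 6,223,797.90 × 7.82852 = HKD 48,723,126.35
Profit = HKD 48,723,126.35 − HKD 47,656,000.00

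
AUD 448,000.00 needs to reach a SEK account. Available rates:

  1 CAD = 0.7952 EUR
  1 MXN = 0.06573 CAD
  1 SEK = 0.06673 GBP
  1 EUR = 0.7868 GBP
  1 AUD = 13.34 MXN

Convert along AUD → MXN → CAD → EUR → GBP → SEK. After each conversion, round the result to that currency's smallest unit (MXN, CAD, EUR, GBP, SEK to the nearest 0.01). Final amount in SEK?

AUD 448,000.00 × 13.34 = MXN 5,976,320.00
MXN 5,976,320.00 × 0.06573 = CAD 392,823.51
CAD 392,823.51 × 0.7952 = EUR 312,373.26
EUR 312,373.26 × 0.7868 = GBP 245,775.28
GBP 245,775.28 ÷ 0.06673 = SEK 3,683,130.23

SEK 3,683,130.23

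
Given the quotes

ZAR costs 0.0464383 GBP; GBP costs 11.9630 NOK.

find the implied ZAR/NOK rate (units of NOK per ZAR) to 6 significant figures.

1 ZAR × 0.0464383 = 0.0464383 GBP
0.0464383 GBP × 11.9630 = 0.555541 NOK

ZAR/NOK = 0.555541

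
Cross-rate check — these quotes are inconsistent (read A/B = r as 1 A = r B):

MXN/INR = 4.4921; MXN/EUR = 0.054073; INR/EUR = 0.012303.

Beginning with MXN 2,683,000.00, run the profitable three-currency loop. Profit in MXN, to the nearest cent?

Profit: MXN 59,209.60

Profitable loop is MXN → INR → EUR → MXN:
MXN 2,683,000.00 × 4.4921 = INR 12,052,304.30
INR 12,052,304.30 × 0.012303 = EUR 148,279.50
EUR 148,279.50 ÷ 0.054073 = MXN 2,742,209.60
Profit = MXN 2,742,209.60 − MXN 2,683,000.00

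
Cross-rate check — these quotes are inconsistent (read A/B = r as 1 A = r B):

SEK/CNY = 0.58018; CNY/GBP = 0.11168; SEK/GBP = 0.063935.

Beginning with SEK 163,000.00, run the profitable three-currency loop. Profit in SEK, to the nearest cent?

Profitable loop is SEK → CNY → GBP → SEK:
SEK 163,000.00 × 0.58018 = CNY 94,569.34
CNY 94,569.34 × 0.11168 = GBP 10,561.50
GBP 10,561.50 ÷ 0.063935 = SEK 165,191.27
Profit = SEK 165,191.27 − SEK 163,000.00

Profit: SEK 2,191.27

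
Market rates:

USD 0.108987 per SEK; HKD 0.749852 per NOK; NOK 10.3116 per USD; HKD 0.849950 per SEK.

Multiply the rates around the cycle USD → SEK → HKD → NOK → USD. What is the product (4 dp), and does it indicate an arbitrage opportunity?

1.0086 (arbitrage exists)

Around USD → SEK → HKD → NOK → USD: 1 ÷ 0.108987 × 0.849950 ÷ 0.749852 ÷ 10.3116 = 1.008596
Product > 1; profitable direction is USD → SEK → HKD → NOK → USD.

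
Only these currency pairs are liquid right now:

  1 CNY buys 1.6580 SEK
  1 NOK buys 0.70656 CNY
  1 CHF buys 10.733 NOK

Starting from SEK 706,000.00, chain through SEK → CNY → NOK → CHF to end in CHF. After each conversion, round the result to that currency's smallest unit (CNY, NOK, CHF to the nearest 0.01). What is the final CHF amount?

SEK 706,000.00 ÷ 1.6580 = CNY 425,814.23
CNY 425,814.23 ÷ 0.70656 = NOK 602,658.27
NOK 602,658.27 ÷ 10.733 = CHF 56,150.03

CHF 56,150.03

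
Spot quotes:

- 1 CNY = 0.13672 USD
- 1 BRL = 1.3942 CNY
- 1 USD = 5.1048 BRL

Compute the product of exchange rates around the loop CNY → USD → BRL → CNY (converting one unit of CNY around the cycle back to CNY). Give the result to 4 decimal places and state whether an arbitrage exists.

Around CNY → USD → BRL → CNY: 1 × 0.13672 × 5.1048 × 1.3942 = 0.973052
Product < 1; profitable direction is CNY → BRL → USD → CNY.

0.9731 (arbitrage exists)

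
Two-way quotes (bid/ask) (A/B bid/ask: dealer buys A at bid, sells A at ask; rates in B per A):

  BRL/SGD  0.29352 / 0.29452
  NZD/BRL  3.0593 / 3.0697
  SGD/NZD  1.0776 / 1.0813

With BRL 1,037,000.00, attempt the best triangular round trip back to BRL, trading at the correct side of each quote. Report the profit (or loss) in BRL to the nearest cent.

Best loop BRL → NZD → SGD → BRL:
BRL 1,037,000.00 ÷ 3.0697 (buy NZD at ask) = NZD 337,818.03
NZD 337,818.03 ÷ 1.0813 (buy SGD at ask) = SGD 312,418.41
SGD 312,418.41 ÷ 0.29452 (buy BRL at ask) = BRL 1,060,771.46

Net profit: BRL 23,771.46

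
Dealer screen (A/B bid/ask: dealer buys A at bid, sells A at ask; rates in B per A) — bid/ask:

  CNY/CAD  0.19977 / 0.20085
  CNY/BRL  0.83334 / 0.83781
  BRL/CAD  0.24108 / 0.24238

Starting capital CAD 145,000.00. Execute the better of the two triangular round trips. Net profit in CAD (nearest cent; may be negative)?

Best loop CAD → CNY → BRL → CAD:
CAD 145,000.00 ÷ 0.20085 (buy CNY at ask) = CNY 721,931.79
CNY 721,931.79 × 0.83334 (sell CNY at bid) = BRL 601,614.64
BRL 601,614.64 × 0.24108 (sell BRL at bid) = CAD 145,037.26

Net profit: CAD 37.26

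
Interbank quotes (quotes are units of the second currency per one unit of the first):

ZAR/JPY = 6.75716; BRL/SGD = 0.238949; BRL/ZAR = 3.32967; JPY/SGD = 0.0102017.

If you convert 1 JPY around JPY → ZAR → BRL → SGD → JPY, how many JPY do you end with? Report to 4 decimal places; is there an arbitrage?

1.0410 (arbitrage exists)

Around JPY → ZAR → BRL → SGD → JPY: 1 ÷ 6.75716 ÷ 3.32967 × 0.238949 ÷ 0.0102017 = 1.041040
Product > 1; profitable direction is JPY → ZAR → BRL → SGD → JPY.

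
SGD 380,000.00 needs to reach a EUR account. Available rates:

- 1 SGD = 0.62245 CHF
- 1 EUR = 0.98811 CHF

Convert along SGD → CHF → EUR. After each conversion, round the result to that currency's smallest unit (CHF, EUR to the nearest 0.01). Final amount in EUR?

SGD 380,000.00 × 0.62245 = CHF 236,531.00
CHF 236,531.00 ÷ 0.98811 = EUR 239,377.19

EUR 239,377.19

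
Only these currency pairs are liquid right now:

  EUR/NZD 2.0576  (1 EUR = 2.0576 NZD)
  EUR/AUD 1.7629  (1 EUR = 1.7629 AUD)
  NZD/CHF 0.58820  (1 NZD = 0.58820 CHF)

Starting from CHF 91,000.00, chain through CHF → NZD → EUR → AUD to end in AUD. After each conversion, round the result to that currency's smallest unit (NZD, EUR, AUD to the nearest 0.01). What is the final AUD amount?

CHF 91,000.00 ÷ 0.58820 = NZD 154,709.28
NZD 154,709.28 ÷ 2.0576 = EUR 75,189.19
EUR 75,189.19 × 1.7629 = AUD 132,551.02

AUD 132,551.02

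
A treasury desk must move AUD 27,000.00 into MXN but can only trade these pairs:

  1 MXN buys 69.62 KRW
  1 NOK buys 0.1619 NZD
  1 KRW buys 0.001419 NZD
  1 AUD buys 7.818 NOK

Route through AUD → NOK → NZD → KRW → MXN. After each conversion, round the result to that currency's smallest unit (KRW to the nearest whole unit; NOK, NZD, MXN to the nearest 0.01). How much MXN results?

AUD 27,000.00 × 7.818 = NOK 211,086.00
NOK 211,086.00 × 0.1619 = NZD 34,174.82
NZD 34,174.82 ÷ 0.001419 = KRW 24,083,735
KRW 24,083,735 ÷ 69.62 = MXN 345,931.27

MXN 345,931.27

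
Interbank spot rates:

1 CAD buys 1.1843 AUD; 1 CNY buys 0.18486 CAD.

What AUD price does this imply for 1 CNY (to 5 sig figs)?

1 CNY × 0.18486 = 0.18486 CAD
0.18486 CAD × 1.1843 = 0.21893 AUD

CNY/AUD = 0.21893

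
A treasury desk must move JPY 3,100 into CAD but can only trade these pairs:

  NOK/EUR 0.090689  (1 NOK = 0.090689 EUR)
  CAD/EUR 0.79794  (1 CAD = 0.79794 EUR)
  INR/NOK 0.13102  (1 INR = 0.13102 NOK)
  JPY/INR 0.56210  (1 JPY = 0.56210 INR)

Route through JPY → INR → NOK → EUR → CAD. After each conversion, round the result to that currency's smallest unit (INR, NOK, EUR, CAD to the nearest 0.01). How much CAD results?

CAD 25.94

JPY 3,100 × 0.56210 = INR 1,742.51
INR 1,742.51 × 0.13102 = NOK 228.30
NOK 228.30 × 0.090689 = EUR 20.70
EUR 20.70 ÷ 0.79794 = CAD 25.94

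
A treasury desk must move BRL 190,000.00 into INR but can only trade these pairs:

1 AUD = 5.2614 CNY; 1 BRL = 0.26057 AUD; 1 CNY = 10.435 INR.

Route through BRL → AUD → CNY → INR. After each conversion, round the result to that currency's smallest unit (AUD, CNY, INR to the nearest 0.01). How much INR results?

INR 2,718,139.79

BRL 190,000.00 × 0.26057 = AUD 49,508.30
AUD 49,508.30 × 5.2614 = CNY 260,482.97
CNY 260,482.97 × 10.435 = INR 2,718,139.79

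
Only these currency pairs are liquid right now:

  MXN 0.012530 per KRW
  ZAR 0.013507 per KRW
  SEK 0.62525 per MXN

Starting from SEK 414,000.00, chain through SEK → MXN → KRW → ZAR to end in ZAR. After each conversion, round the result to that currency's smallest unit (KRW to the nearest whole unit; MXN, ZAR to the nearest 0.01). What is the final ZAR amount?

ZAR 713,763.72

SEK 414,000.00 ÷ 0.62525 = MXN 662,135.15
MXN 662,135.15 ÷ 0.012530 = KRW 52,843,986
KRW 52,843,986 × 0.013507 = ZAR 713,763.72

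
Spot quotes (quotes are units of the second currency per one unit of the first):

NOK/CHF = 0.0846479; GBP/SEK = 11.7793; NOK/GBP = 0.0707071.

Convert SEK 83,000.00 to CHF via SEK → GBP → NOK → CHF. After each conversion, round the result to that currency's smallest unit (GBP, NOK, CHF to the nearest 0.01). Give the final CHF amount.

CHF 8,435.52

SEK 83,000.00 ÷ 11.7793 = GBP 7,046.26
GBP 7,046.26 ÷ 0.0707071 = NOK 99,654.21
NOK 99,654.21 × 0.0846479 = CHF 8,435.52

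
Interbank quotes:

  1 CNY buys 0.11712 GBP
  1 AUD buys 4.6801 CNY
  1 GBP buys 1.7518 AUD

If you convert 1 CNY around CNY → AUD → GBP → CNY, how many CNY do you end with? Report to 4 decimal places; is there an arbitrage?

1.0414 (arbitrage exists)

Around CNY → AUD → GBP → CNY: 1 ÷ 4.6801 ÷ 1.7518 ÷ 0.11712 = 1.041428
Product > 1; profitable direction is CNY → AUD → GBP → CNY.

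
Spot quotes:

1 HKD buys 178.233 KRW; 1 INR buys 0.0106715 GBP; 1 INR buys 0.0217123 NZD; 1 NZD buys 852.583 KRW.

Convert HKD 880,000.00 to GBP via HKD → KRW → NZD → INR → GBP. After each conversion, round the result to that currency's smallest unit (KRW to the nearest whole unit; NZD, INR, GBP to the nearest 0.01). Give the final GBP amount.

HKD 880,000.00 × 178.233 = KRW 156,845,040
KRW 156,845,040 ÷ 852.583 = NZD 183,964.54
NZD 183,964.54 ÷ 0.0217123 = INR 8,472,826.00
INR 8,472,826.00 × 0.0106715 = GBP 90,417.76

GBP 90,417.76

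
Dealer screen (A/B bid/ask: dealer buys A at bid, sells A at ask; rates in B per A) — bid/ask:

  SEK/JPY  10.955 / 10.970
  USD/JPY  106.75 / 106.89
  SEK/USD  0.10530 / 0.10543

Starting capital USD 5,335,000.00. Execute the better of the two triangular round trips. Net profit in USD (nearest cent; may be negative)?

Net profit: USD 131,685.02

Best loop USD → JPY → SEK → USD:
USD 5,335,000.00 × 106.75 (sell USD at bid) = JPY 569,511,250
JPY 569,511,250 ÷ 10.970 (buy SEK at ask) = SEK 51,915,337.28
SEK 51,915,337.28 × 0.10530 (sell SEK at bid) = USD 5,466,685.02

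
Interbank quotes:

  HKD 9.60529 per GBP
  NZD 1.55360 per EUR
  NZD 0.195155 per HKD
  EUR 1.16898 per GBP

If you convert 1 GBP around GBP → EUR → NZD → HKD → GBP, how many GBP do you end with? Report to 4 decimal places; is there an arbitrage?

0.9688 (arbitrage exists)

Around GBP → EUR → NZD → HKD → GBP: 1 × 1.16898 × 1.55360 ÷ 0.195155 ÷ 9.60529 = 0.968849
Product < 1; profitable direction is GBP → HKD → NZD → EUR → GBP.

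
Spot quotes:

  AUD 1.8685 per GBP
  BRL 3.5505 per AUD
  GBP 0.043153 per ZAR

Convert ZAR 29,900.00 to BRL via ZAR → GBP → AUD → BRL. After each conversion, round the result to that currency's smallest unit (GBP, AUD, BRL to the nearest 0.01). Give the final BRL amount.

ZAR 29,900.00 × 0.043153 = GBP 1,290.27
GBP 1,290.27 × 1.8685 = AUD 2,410.87
AUD 2,410.87 × 3.5505 = BRL 8,559.79

BRL 8,559.79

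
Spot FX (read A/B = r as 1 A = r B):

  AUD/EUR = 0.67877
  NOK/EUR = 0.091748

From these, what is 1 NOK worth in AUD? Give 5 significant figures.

NOK/AUD = 0.13517

1 NOK × 0.091748 = 0.091748 EUR
0.091748 EUR ÷ 0.67877 = 0.135168 AUD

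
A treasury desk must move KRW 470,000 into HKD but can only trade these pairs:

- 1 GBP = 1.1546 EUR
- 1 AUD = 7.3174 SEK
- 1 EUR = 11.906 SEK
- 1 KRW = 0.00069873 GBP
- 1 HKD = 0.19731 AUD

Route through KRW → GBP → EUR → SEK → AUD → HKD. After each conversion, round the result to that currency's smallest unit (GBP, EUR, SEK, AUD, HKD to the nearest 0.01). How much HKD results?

KRW 470,000 × 0.00069873 = GBP 328.40
GBP 328.40 × 1.1546 = EUR 379.17
EUR 379.17 × 11.906 = SEK 4,514.40
SEK 4,514.40 ÷ 7.3174 = AUD 616.94
AUD 616.94 ÷ 0.19731 = HKD 3,126.75

HKD 3,126.75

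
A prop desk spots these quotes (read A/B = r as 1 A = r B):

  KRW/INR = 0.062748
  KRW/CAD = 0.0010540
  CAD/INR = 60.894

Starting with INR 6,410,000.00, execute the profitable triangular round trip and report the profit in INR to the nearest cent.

Profit: INR 146,517.96

Profitable loop is INR → KRW → CAD → INR:
INR 6,410,000.00 ÷ 0.062748 = KRW 102,154,650
KRW 102,154,650 × 0.0010540 = CAD 107,671.00
CAD 107,671.00 × 60.894 = INR 6,556,517.96
Profit = INR 6,556,517.96 − INR 6,410,000.00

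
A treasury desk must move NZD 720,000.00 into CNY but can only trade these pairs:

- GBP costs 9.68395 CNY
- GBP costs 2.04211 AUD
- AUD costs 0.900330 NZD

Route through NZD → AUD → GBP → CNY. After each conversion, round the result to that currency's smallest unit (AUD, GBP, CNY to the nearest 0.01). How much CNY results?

NZD 720,000.00 ÷ 0.900330 = AUD 799,706.77
AUD 799,706.77 ÷ 2.04211 = GBP 391,608.08
GBP 391,608.08 × 9.68395 = CNY 3,792,313.07

CNY 3,792,313.07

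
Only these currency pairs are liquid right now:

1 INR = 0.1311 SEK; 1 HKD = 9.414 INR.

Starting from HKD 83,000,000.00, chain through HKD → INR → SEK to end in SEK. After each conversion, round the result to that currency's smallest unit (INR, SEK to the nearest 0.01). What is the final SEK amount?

HKD 83,000,000.00 × 9.414 = INR 781,362,000.00
INR 781,362,000.00 × 0.1311 = SEK 102,436,558.20

SEK 102,436,558.20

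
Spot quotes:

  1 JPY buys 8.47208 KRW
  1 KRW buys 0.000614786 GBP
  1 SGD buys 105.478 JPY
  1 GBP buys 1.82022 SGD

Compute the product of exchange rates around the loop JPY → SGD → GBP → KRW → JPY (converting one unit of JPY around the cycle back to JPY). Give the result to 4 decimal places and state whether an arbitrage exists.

1.0000 (no arbitrage)

Around JPY → SGD → GBP → KRW → JPY: 1 ÷ 105.478 ÷ 1.82022 ÷ 0.000614786 ÷ 8.47208 = 1.000000
Product ≈ 1 (deviation 0.000%, within rounding noise).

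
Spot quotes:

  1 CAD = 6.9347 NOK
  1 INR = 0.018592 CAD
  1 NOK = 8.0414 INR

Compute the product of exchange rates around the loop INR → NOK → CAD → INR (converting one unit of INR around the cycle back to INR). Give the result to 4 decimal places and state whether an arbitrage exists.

Around INR → NOK → CAD → INR: 1 ÷ 8.0414 ÷ 6.9347 ÷ 0.018592 = 0.964527
Product < 1; profitable direction is INR → CAD → NOK → INR.

0.9645 (arbitrage exists)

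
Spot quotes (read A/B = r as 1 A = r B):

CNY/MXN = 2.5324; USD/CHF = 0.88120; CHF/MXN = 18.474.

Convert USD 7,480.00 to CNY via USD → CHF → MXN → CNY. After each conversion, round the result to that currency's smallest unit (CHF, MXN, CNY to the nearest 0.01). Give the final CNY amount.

CNY 48,084.49

USD 7,480.00 × 0.88120 = CHF 6,591.38
CHF 6,591.38 × 18.474 = MXN 121,769.15
MXN 121,769.15 ÷ 2.5324 = CNY 48,084.49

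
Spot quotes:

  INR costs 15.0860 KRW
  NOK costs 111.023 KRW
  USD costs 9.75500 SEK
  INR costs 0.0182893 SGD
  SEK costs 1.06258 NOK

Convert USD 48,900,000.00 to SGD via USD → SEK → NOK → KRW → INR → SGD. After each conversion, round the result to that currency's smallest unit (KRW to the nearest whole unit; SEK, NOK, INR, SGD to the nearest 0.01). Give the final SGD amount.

USD 48,900,000.00 × 9.75500 = SEK 477,019,500.00
SEK 477,019,500.00 × 1.06258 = NOK 506,871,380.31
NOK 506,871,380.31 × 111.023 = KRW 56,274,381,256
KRW 56,274,381,256 ÷ 15.0860 = INR 3,730,238,715.10
INR 3,730,238,715.10 × 0.0182893 = SGD 68,223,454.93

SGD 68,223,454.93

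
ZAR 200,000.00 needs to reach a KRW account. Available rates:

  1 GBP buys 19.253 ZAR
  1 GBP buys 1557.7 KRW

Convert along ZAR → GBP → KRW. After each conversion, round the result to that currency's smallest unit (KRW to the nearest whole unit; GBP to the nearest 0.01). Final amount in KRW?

ZAR 200,000.00 ÷ 19.253 = GBP 10,387.99
GBP 10,387.99 × 1557.7 = KRW 16,181,372

KRW 16,181,372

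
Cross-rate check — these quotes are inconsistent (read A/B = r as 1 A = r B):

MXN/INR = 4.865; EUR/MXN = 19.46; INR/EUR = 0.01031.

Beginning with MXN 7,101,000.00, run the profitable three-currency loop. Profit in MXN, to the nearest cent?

Profitable loop is MXN → EUR → INR → MXN:
MXN 7,101,000.00 ÷ 19.46 = EUR 364,902.36
EUR 364,902.36 ÷ 0.01031 = INR 35,393,051.78
INR 35,393,051.78 ÷ 4.865 = MXN 7,275,036.34
Profit = MXN 7,275,036.34 − MXN 7,101,000.00

Profit: MXN 174,036.34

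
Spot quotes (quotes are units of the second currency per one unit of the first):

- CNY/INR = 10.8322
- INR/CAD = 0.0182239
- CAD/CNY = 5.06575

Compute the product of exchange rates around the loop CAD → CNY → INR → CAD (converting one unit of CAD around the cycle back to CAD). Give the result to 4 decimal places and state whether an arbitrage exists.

Around CAD → CNY → INR → CAD: 1 × 5.06575 × 10.8322 × 0.0182239 = 1.000004
Product ≈ 1 (deviation 0.000%, within rounding noise).

1.0000 (no arbitrage)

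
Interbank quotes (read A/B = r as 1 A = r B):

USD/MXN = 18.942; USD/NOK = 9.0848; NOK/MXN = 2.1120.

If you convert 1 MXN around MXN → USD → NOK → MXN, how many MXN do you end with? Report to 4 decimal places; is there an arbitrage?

1.0129 (arbitrage exists)

Around MXN → USD → NOK → MXN: 1 ÷ 18.942 × 9.0848 × 2.1120 = 1.012939
Product > 1; profitable direction is MXN → USD → NOK → MXN.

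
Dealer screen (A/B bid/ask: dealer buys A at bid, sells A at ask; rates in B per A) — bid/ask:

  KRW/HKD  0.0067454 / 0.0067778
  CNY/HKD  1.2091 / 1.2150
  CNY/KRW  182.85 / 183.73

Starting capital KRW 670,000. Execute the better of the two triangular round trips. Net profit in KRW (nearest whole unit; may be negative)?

Net profit: KRW 10,145

Best loop KRW → HKD → CNY → KRW:
KRW 670,000 × 0.0067454 (sell KRW at bid) = HKD 4,519.42
HKD 4,519.42 ÷ 1.2150 (buy CNY at ask) = CNY 3,719.69
CNY 3,719.69 × 182.85 (sell CNY at bid) = KRW 680,145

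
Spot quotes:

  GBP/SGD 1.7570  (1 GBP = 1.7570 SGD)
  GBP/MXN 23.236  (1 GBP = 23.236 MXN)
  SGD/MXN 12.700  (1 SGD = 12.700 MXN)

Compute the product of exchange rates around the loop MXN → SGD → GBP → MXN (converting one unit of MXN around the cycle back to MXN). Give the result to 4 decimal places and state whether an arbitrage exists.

Around MXN → SGD → GBP → MXN: 1 ÷ 12.700 ÷ 1.7570 × 23.236 = 1.041324
Product > 1; profitable direction is MXN → SGD → GBP → MXN.

1.0413 (arbitrage exists)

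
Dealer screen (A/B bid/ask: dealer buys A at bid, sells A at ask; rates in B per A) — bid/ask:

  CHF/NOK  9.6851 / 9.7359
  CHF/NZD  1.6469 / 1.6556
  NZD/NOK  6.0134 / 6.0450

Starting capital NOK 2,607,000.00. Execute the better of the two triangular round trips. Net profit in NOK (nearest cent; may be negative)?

Net profit: NOK 44,870.12

Best loop NOK → CHF → NZD → NOK:
NOK 2,607,000.00 ÷ 9.7359 (buy CHF at ask) = CHF 267,771.85
CHF 267,771.85 × 1.6469 (sell CHF at bid) = NZD 440,993.47
NZD 440,993.47 × 6.0134 (sell NZD at bid) = NOK 2,651,870.12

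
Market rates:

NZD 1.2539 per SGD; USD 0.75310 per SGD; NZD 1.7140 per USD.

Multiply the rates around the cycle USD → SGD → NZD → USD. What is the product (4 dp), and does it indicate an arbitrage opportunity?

0.9714 (arbitrage exists)

Around USD → SGD → NZD → USD: 1 ÷ 0.75310 × 1.2539 ÷ 1.7140 = 0.971403
Product < 1; profitable direction is USD → NZD → SGD → USD.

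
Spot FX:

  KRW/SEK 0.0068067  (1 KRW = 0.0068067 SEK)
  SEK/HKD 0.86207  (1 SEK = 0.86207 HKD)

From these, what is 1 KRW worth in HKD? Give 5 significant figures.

1 KRW × 0.0068067 = 0.0068067 SEK
0.0068067 SEK × 0.86207 = 0.00586785 HKD

KRW/HKD = 0.0058679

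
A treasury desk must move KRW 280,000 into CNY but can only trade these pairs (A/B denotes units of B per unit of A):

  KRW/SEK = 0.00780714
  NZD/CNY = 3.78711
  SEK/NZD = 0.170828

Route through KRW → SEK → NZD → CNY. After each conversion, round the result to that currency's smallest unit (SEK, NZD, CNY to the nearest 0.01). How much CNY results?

KRW 280,000 × 0.00780714 = SEK 2,186.00
SEK 2,186.00 × 0.170828 = NZD 373.43
NZD 373.43 × 3.78711 = CNY 1,414.22

CNY 1,414.22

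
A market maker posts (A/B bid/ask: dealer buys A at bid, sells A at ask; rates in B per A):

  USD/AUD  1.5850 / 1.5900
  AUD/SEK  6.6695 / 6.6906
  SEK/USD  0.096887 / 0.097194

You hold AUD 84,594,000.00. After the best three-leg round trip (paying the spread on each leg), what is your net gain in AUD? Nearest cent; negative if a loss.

Best loop AUD → SEK → USD → AUD:
AUD 84,594,000.00 × 6.6695 (sell AUD at bid) = SEK 564,199,683.00
SEK 564,199,683.00 × 0.096887 (sell SEK at bid) = USD 54,663,614.69
USD 54,663,614.69 × 1.5850 (sell USD at bid) = AUD 86,641,829.28

Net profit: AUD 2,047,829.28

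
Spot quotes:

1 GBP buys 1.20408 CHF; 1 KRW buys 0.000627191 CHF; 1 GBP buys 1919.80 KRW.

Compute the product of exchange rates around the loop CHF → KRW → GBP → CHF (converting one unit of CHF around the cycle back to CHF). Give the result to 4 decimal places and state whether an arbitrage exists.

Around CHF → KRW → GBP → CHF: 1 ÷ 0.000627191 ÷ 1919.80 × 1.20408 = 0.999999
Product ≈ 1 (deviation 0.000%, within rounding noise).

1.0000 (no arbitrage)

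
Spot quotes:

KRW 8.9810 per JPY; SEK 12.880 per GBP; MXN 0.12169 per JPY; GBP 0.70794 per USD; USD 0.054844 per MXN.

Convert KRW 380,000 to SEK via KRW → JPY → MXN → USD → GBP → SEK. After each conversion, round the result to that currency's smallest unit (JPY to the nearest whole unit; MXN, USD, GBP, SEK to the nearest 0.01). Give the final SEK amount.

KRW 380,000 ÷ 8.9810 = JPY 42,312
JPY 42,312 × 0.12169 = MXN 5,148.95
MXN 5,148.95 × 0.054844 = USD 282.39
USD 282.39 × 0.70794 = GBP 199.92
GBP 199.92 × 12.880 = SEK 2,574.97

SEK 2,574.97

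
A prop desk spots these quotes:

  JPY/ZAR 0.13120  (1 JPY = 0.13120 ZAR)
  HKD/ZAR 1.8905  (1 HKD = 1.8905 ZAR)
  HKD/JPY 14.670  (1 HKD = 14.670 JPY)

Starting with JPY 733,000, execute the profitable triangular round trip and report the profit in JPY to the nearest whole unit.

Profitable loop is JPY → ZAR → HKD → JPY:
JPY 733,000 × 0.13120 = ZAR 96,169.60
ZAR 96,169.60 ÷ 1.8905 = HKD 50,869.93
HKD 50,869.93 × 14.670 = JPY 746,262
Profit = JPY 746,262 − JPY 733,000

Profit: JPY 13,262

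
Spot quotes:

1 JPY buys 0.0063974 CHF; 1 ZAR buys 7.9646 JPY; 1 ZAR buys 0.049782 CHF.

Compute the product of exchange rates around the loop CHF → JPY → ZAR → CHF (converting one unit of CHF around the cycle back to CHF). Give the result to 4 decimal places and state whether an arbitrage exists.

Around CHF → JPY → ZAR → CHF: 1 ÷ 0.0063974 ÷ 7.9646 × 0.049782 = 0.977023
Product < 1; profitable direction is CHF → ZAR → JPY → CHF.

0.9770 (arbitrage exists)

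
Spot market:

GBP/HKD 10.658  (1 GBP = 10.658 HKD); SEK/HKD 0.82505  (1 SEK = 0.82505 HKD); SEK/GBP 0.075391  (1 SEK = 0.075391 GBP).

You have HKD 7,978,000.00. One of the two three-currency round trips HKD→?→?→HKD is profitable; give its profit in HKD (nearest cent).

Profit: HKD 213,795.10

Profitable loop is HKD → GBP → SEK → HKD:
HKD 7,978,000.00 ÷ 10.658 = GBP 748,545.69
GBP 748,545.69 ÷ 0.075391 = SEK 9,928,846.86
SEK 9,928,846.86 × 0.82505 = HKD 8,191,795.10
Profit = HKD 8,191,795.10 − HKD 7,978,000.00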